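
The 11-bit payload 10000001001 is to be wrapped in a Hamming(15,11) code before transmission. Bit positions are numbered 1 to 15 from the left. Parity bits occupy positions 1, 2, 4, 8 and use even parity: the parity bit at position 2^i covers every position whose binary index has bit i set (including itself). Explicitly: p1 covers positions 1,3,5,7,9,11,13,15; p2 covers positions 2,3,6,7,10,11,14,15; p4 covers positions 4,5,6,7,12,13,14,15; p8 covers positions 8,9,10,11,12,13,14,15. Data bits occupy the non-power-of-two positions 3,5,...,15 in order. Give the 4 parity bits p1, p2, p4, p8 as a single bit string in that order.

Place data bits at non-power-of-two positions: b3=1, b5=0, b6=0, b7=0, b9=0, b10=0, b11=0, b12=1, b13=0, b14=0, b15=1.
p1 = XOR of data positions {3,5,7,9,11,13,15} = 1⊕0⊕0⊕0⊕0⊕0⊕1 = 0
p2 = XOR of data positions {3,6,7,10,11,14,15} = 1⊕0⊕0⊕0⊕0⊕0⊕1 = 0
p4 = XOR of data positions {5,6,7,12,13,14,15} = 0⊕0⊕0⊕1⊕0⊕0⊕1 = 0
p8 = XOR of data positions {9,10,11,12,13,14,15} = 0⊕0⊕0⊕1⊕0⊕0⊕1 = 0
Parity bits p1,p2,p4,p8 = 0000

0000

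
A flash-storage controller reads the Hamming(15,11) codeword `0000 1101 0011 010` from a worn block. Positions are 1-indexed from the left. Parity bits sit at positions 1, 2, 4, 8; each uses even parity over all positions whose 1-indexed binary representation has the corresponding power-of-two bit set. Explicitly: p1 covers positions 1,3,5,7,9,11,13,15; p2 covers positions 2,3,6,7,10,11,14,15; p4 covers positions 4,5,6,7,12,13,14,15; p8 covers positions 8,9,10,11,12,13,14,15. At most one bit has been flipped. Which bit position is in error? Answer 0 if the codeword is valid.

2

s1: b1⊕b3⊕b5⊕b7⊕b9⊕b11⊕b13⊕b15 = 0⊕0⊕1⊕0⊕0⊕1⊕0⊕0 = 0
s2: b2⊕b3⊕b6⊕b7⊕b10⊕b11⊕b14⊕b15 = 0⊕0⊕1⊕0⊕0⊕1⊕1⊕0 = 1
s4: b4⊕b5⊕b6⊕b7⊕b12⊕b13⊕b14⊕b15 = 0⊕1⊕1⊕0⊕1⊕0⊕1⊕0 = 0
s8: b8⊕b9⊕b10⊕b11⊕b12⊕b13⊕b14⊕b15 = 1⊕0⊕0⊕1⊕1⊕0⊕1⊕0 = 0
Syndrome (s8...s1) = 0010 → position 2.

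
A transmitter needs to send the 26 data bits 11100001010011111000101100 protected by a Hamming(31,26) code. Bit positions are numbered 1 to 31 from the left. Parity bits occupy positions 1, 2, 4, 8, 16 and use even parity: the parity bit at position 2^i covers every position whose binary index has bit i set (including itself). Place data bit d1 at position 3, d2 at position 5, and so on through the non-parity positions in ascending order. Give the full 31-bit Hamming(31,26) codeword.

Place data bits at non-power-of-two positions: b3=1, b5=1, b6=1, b7=0, b9=0, b10=0, b11=0, b12=1, b13=0, b14=1, b15=0, b17=0, b18=1, b19=1, b20=1, b21=1, b22=1, b23=0, b24=0, b25=0, b26=1, b27=0, b28=1, b29=1, b30=0, b31=0.
p1 = XOR of data positions {3,5,7,9,11,13,15,17,19,21,23,25,27,29,31} = 1⊕1⊕0⊕0⊕0⊕0⊕0⊕0⊕1⊕1⊕0⊕0⊕0⊕1⊕0 = 1
p2 = XOR of data positions {3,6,7,10,11,14,15,18,19,22,23,26,27,30,31} = 1⊕1⊕0⊕0⊕0⊕1⊕0⊕1⊕1⊕1⊕0⊕1⊕0⊕0⊕0 = 1
p4 = XOR of data positions {5,6,7,12,13,14,15,20,21,22,23,28,29,30,31} = 1⊕1⊕0⊕1⊕0⊕1⊕0⊕1⊕1⊕1⊕0⊕1⊕1⊕0⊕0 = 1
p8 = XOR of data positions {9,10,11,12,13,14,15,24,25,26,27,28,29,30,31} = 0⊕0⊕0⊕1⊕0⊕1⊕0⊕0⊕0⊕1⊕0⊕1⊕1⊕0⊕0 = 1
p16 = XOR of data positions {17,18,19,20,21,22,23,24,25,26,27,28,29,30,31} = 0⊕1⊕1⊕1⊕1⊕1⊕0⊕0⊕0⊕1⊕0⊕1⊕1⊕0⊕0 = 0
Codeword b1..b31 = 1111110100010100011111000101100

1111110100010100011111000101100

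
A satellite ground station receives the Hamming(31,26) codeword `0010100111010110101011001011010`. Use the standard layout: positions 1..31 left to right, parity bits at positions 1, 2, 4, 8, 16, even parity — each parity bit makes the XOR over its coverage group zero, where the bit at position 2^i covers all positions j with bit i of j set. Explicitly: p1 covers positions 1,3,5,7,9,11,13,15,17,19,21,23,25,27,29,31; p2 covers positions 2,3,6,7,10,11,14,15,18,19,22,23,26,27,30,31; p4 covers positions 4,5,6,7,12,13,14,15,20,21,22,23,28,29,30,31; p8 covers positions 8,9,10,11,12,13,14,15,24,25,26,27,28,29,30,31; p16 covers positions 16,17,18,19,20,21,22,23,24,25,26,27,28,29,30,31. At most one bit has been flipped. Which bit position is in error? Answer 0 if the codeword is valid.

1

s1: b1⊕b3⊕b5⊕b7⊕b9⊕b11⊕b13⊕b15⊕b17⊕b19⊕b21⊕b23⊕b25⊕b27⊕b29⊕b31 = 0⊕1⊕1⊕0⊕1⊕0⊕0⊕1⊕1⊕1⊕1⊕0⊕1⊕1⊕0⊕0 = 1
s2: b2⊕b3⊕b6⊕b7⊕b10⊕b11⊕b14⊕b15⊕b18⊕b19⊕b22⊕b23⊕b26⊕b27⊕b30⊕b31 = 0⊕1⊕0⊕0⊕1⊕0⊕1⊕1⊕0⊕1⊕1⊕0⊕0⊕1⊕1⊕0 = 0
s4: b4⊕b5⊕b6⊕b7⊕b12⊕b13⊕b14⊕b15⊕b20⊕b21⊕b22⊕b23⊕b28⊕b29⊕b30⊕b31 = 0⊕1⊕0⊕0⊕1⊕0⊕1⊕1⊕0⊕1⊕1⊕0⊕1⊕0⊕1⊕0 = 0
s8: b8⊕b9⊕b10⊕b11⊕b12⊕b13⊕b14⊕b15⊕b24⊕b25⊕b26⊕b27⊕b28⊕b29⊕b30⊕b31 = 1⊕1⊕1⊕0⊕1⊕0⊕1⊕1⊕0⊕1⊕0⊕1⊕1⊕0⊕1⊕0 = 0
s16: b16⊕b17⊕b18⊕b19⊕b20⊕b21⊕b22⊕b23⊕b24⊕b25⊕b26⊕b27⊕b28⊕b29⊕b30⊕b31 = 0⊕1⊕0⊕1⊕0⊕1⊕1⊕0⊕0⊕1⊕0⊕1⊕1⊕0⊕1⊕0 = 0
Syndrome (s16...s1) = 00001 → position 1.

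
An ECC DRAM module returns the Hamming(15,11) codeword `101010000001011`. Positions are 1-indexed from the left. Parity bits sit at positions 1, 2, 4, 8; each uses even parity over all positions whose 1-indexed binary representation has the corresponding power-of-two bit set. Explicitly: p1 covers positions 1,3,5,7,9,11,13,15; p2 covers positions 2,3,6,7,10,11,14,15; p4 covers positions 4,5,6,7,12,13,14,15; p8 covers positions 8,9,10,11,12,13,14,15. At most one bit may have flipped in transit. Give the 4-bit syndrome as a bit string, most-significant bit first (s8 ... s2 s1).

s1: b1⊕b3⊕b5⊕b7⊕b9⊕b11⊕b13⊕b15 = 1⊕1⊕1⊕0⊕0⊕0⊕0⊕1 = 0
s2: b2⊕b3⊕b6⊕b7⊕b10⊕b11⊕b14⊕b15 = 0⊕1⊕0⊕0⊕0⊕0⊕1⊕1 = 1
s4: b4⊕b5⊕b6⊕b7⊕b12⊕b13⊕b14⊕b15 = 0⊕1⊕0⊕0⊕1⊕0⊕1⊕1 = 0
s8: b8⊕b9⊕b10⊕b11⊕b12⊕b13⊕b14⊕b15 = 0⊕0⊕0⊕0⊕1⊕0⊕1⊕1 = 1
Syndrome (s8...s1) = 1010 → position 10.

1010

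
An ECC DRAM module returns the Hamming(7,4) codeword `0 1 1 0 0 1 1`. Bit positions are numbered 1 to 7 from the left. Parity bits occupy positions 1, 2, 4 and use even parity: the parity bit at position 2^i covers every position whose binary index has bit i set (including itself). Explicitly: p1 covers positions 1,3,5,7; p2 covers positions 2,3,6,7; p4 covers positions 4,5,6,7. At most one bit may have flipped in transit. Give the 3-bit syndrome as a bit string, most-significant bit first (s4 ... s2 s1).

000

s1: b1⊕b3⊕b5⊕b7 = 0⊕1⊕0⊕1 = 0
s2: b2⊕b3⊕b6⊕b7 = 1⊕1⊕1⊕1 = 0
s4: b4⊕b5⊕b6⊕b7 = 0⊕0⊕1⊕1 = 0
Syndrome (s4...s1) = 000 → position 0 (no error).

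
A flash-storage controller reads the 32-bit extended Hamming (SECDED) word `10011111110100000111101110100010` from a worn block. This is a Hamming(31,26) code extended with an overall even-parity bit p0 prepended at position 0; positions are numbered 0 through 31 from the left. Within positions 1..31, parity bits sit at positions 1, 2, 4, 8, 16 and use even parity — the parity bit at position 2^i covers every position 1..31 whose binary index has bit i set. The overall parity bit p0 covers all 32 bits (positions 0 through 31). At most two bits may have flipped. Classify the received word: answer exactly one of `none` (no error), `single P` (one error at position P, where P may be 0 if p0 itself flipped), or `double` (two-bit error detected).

double

s1: b1⊕b3⊕b5⊕b7⊕b9⊕b11⊕b13⊕b15⊕b17⊕b19⊕b21⊕b23⊕b25⊕b27⊕b29⊕b31 = 0⊕1⊕1⊕1⊕1⊕1⊕0⊕0⊕1⊕1⊕0⊕1⊕0⊕0⊕0⊕0 = 0
s2: b2⊕b3⊕b6⊕b7⊕b10⊕b11⊕b14⊕b15⊕b18⊕b19⊕b22⊕b23⊕b26⊕b27⊕b30⊕b31 = 0⊕1⊕1⊕1⊕0⊕1⊕0⊕0⊕1⊕1⊕1⊕1⊕1⊕0⊕1⊕0 = 0
s4: b4⊕b5⊕b6⊕b7⊕b12⊕b13⊕b14⊕b15⊕b20⊕b21⊕b22⊕b23⊕b28⊕b29⊕b30⊕b31 = 1⊕1⊕1⊕1⊕0⊕0⊕0⊕0⊕1⊕0⊕1⊕1⊕0⊕0⊕1⊕0 = 0
s8: b8⊕b9⊕b10⊕b11⊕b12⊕b13⊕b14⊕b15⊕b24⊕b25⊕b26⊕b27⊕b28⊕b29⊕b30⊕b31 = 1⊕1⊕0⊕1⊕0⊕0⊕0⊕0⊕1⊕0⊕1⊕0⊕0⊕0⊕1⊕0 = 0
s16: b16⊕b17⊕b18⊕b19⊕b20⊕b21⊕b22⊕b23⊕b24⊕b25⊕b26⊕b27⊕b28⊕b29⊕b30⊕b31 = 0⊕1⊕1⊕1⊕1⊕0⊕1⊕1⊕1⊕0⊕1⊕0⊕0⊕0⊕1⊕0 = 1
Syndrome (s16...s1) = 10000 → position 16.
Overall parity (XOR of all 32 bits, including p0): 1⊕0⊕0⊕1⊕1⊕1⊕1⊕1⊕1⊕1⊕0⊕1⊕0⊕0⊕0⊕0⊕0⊕1⊕1⊕1⊕1⊕0⊕1⊕1⊕1⊕0⊕1⊕0⊕0⊕0⊕1⊕0 = 0
Overall=0, syndrome position=16 → double-bit error detected (uncorrectable).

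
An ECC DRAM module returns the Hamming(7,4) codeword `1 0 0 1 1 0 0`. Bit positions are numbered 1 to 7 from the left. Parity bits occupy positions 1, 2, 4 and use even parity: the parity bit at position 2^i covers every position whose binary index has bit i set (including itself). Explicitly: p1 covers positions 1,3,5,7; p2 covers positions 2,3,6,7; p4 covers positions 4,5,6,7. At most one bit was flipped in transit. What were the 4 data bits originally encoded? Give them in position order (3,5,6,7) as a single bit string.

s1: b1⊕b3⊕b5⊕b7 = 1⊕0⊕1⊕0 = 0
s2: b2⊕b3⊕b6⊕b7 = 0⊕0⊕0⊕0 = 0
s4: b4⊕b5⊕b6⊕b7 = 1⊕1⊕0⊕0 = 0
Syndrome (s4...s1) = 000 → position 0 (no error).
No correction needed.
Data bits at positions 3,5,6,7: 0100

0100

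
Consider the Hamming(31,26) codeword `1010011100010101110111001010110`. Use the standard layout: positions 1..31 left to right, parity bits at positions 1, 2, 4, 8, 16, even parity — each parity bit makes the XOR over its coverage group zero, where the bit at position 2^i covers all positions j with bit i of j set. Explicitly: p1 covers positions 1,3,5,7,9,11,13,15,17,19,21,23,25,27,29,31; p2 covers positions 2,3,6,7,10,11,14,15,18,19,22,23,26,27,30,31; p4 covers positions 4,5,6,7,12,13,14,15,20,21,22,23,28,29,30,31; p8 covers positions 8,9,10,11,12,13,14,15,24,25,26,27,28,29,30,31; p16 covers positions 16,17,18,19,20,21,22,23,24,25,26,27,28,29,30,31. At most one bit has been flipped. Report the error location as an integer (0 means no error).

12

s1: b1⊕b3⊕b5⊕b7⊕b9⊕b11⊕b13⊕b15⊕b17⊕b19⊕b21⊕b23⊕b25⊕b27⊕b29⊕b31 = 1⊕1⊕0⊕1⊕0⊕0⊕0⊕0⊕1⊕0⊕1⊕0⊕1⊕1⊕1⊕0 = 0
s2: b2⊕b3⊕b6⊕b7⊕b10⊕b11⊕b14⊕b15⊕b18⊕b19⊕b22⊕b23⊕b26⊕b27⊕b30⊕b31 = 0⊕1⊕1⊕1⊕0⊕0⊕1⊕0⊕1⊕0⊕1⊕0⊕0⊕1⊕1⊕0 = 0
s4: b4⊕b5⊕b6⊕b7⊕b12⊕b13⊕b14⊕b15⊕b20⊕b21⊕b22⊕b23⊕b28⊕b29⊕b30⊕b31 = 0⊕0⊕1⊕1⊕1⊕0⊕1⊕0⊕1⊕1⊕1⊕0⊕0⊕1⊕1⊕0 = 1
s8: b8⊕b9⊕b10⊕b11⊕b12⊕b13⊕b14⊕b15⊕b24⊕b25⊕b26⊕b27⊕b28⊕b29⊕b30⊕b31 = 1⊕0⊕0⊕0⊕1⊕0⊕1⊕0⊕0⊕1⊕0⊕1⊕0⊕1⊕1⊕0 = 1
s16: b16⊕b17⊕b18⊕b19⊕b20⊕b21⊕b22⊕b23⊕b24⊕b25⊕b26⊕b27⊕b28⊕b29⊕b30⊕b31 = 1⊕1⊕1⊕0⊕1⊕1⊕1⊕0⊕0⊕1⊕0⊕1⊕0⊕1⊕1⊕0 = 0
Syndrome (s16...s1) = 01100 → position 12.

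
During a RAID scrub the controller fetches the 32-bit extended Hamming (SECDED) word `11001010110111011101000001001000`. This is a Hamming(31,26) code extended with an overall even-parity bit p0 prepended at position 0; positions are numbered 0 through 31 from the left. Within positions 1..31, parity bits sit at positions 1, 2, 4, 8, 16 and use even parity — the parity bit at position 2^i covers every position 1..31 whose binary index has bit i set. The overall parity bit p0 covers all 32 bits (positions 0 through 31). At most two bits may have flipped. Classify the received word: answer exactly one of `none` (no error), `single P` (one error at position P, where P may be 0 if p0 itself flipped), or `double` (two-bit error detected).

s1: b1⊕b3⊕b5⊕b7⊕b9⊕b11⊕b13⊕b15⊕b17⊕b19⊕b21⊕b23⊕b25⊕b27⊕b29⊕b31 = 1⊕0⊕0⊕0⊕1⊕1⊕1⊕1⊕1⊕1⊕0⊕0⊕1⊕0⊕0⊕0 = 0
s2: b2⊕b3⊕b6⊕b7⊕b10⊕b11⊕b14⊕b15⊕b18⊕b19⊕b22⊕b23⊕b26⊕b27⊕b30⊕b31 = 0⊕0⊕1⊕0⊕0⊕1⊕0⊕1⊕0⊕1⊕0⊕0⊕0⊕0⊕0⊕0 = 0
s4: b4⊕b5⊕b6⊕b7⊕b12⊕b13⊕b14⊕b15⊕b20⊕b21⊕b22⊕b23⊕b28⊕b29⊕b30⊕b31 = 1⊕0⊕1⊕0⊕1⊕1⊕0⊕1⊕0⊕0⊕0⊕0⊕1⊕0⊕0⊕0 = 0
s8: b8⊕b9⊕b10⊕b11⊕b12⊕b13⊕b14⊕b15⊕b24⊕b25⊕b26⊕b27⊕b28⊕b29⊕b30⊕b31 = 1⊕1⊕0⊕1⊕1⊕1⊕0⊕1⊕0⊕1⊕0⊕0⊕1⊕0⊕0⊕0 = 0
s16: b16⊕b17⊕b18⊕b19⊕b20⊕b21⊕b22⊕b23⊕b24⊕b25⊕b26⊕b27⊕b28⊕b29⊕b30⊕b31 = 1⊕1⊕0⊕1⊕0⊕0⊕0⊕0⊕0⊕1⊕0⊕0⊕1⊕0⊕0⊕0 = 1
Syndrome (s16...s1) = 10000 → position 16.
Overall parity (XOR of all 32 bits, including p0): 1⊕1⊕0⊕0⊕1⊕0⊕1⊕0⊕1⊕1⊕0⊕1⊕1⊕1⊕0⊕1⊕1⊕1⊕0⊕1⊕0⊕0⊕0⊕0⊕0⊕1⊕0⊕0⊕1⊕0⊕0⊕0 = 1
Overall=1, syndrome position=16 → single-bit error at position 16.

single 16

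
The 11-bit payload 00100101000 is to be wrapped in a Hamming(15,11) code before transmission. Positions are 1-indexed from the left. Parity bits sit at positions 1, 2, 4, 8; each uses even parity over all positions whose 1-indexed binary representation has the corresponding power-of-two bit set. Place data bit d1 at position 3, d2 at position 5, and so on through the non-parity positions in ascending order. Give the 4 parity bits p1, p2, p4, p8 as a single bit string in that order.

Place data bits at non-power-of-two positions: b3=0, b5=0, b6=1, b7=0, b9=0, b10=1, b11=0, b12=1, b13=0, b14=0, b15=0.
p1 = XOR of data positions {3,5,7,9,11,13,15} = 0⊕0⊕0⊕0⊕0⊕0⊕0 = 0
p2 = XOR of data positions {3,6,7,10,11,14,15} = 0⊕1⊕0⊕1⊕0⊕0⊕0 = 0
p4 = XOR of data positions {5,6,7,12,13,14,15} = 0⊕1⊕0⊕1⊕0⊕0⊕0 = 0
p8 = XOR of data positions {9,10,11,12,13,14,15} = 0⊕1⊕0⊕1⊕0⊕0⊕0 = 0
Parity bits p1,p2,p4,p8 = 0000

0000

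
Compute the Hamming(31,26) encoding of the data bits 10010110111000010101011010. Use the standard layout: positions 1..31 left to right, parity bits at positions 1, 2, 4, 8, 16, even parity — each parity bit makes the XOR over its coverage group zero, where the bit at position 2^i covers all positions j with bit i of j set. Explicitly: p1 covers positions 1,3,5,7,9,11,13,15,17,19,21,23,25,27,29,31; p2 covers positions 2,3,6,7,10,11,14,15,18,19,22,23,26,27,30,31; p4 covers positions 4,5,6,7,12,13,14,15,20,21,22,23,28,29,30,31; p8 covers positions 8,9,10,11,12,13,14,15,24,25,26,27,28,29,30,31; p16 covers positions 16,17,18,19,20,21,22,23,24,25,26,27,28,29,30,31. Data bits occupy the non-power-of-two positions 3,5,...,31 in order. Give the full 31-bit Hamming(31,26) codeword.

Place data bits at non-power-of-two positions: b3=1, b5=0, b6=0, b7=1, b9=0, b10=1, b11=1, b12=0, b13=1, b14=1, b15=1, b17=0, b18=0, b19=0, b20=0, b21=1, b22=0, b23=1, b24=0, b25=1, b26=0, b27=1, b28=1, b29=0, b30=1, b31=0.
p1 = XOR of data positions {3,5,7,9,11,13,15,17,19,21,23,25,27,29,31} = 1⊕0⊕1⊕0⊕1⊕1⊕1⊕0⊕0⊕1⊕1⊕1⊕1⊕0⊕0 = 1
p2 = XOR of data positions {3,6,7,10,11,14,15,18,19,22,23,26,27,30,31} = 1⊕0⊕1⊕1⊕1⊕1⊕1⊕0⊕0⊕0⊕1⊕0⊕1⊕1⊕0 = 1
p4 = XOR of data positions {5,6,7,12,13,14,15,20,21,22,23,28,29,30,31} = 0⊕0⊕1⊕0⊕1⊕1⊕1⊕0⊕1⊕0⊕1⊕1⊕0⊕1⊕0 = 0
p8 = XOR of data positions {9,10,11,12,13,14,15,24,25,26,27,28,29,30,31} = 0⊕1⊕1⊕0⊕1⊕1⊕1⊕0⊕1⊕0⊕1⊕1⊕0⊕1⊕0 = 1
p16 = XOR of data positions {17,18,19,20,21,22,23,24,25,26,27,28,29,30,31} = 0⊕0⊕0⊕0⊕1⊕0⊕1⊕0⊕1⊕0⊕1⊕1⊕0⊕1⊕0 = 0
Codeword b1..b31 = 1110001101101110000010101011010

1110001101101110000010101011010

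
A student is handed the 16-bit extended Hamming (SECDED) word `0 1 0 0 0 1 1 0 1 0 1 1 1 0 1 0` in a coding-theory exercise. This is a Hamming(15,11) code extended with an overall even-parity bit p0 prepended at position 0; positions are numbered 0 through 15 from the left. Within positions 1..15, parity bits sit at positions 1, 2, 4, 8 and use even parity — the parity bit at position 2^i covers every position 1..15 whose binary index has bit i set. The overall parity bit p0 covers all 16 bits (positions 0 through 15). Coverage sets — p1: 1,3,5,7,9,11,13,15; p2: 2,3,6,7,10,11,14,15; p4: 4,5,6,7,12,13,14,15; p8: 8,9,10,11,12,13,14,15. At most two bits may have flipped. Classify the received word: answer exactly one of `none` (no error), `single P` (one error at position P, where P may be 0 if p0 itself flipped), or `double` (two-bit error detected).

s1: b1⊕b3⊕b5⊕b7⊕b9⊕b11⊕b13⊕b15 = 1⊕0⊕1⊕0⊕0⊕1⊕0⊕0 = 1
s2: b2⊕b3⊕b6⊕b7⊕b10⊕b11⊕b14⊕b15 = 0⊕0⊕1⊕0⊕1⊕1⊕1⊕0 = 0
s4: b4⊕b5⊕b6⊕b7⊕b12⊕b13⊕b14⊕b15 = 0⊕1⊕1⊕0⊕1⊕0⊕1⊕0 = 0
s8: b8⊕b9⊕b10⊕b11⊕b12⊕b13⊕b14⊕b15 = 1⊕0⊕1⊕1⊕1⊕0⊕1⊕0 = 1
Syndrome (s8...s1) = 1001 → position 9.
Overall parity (XOR of all 16 bits, including p0): 0⊕1⊕0⊕0⊕0⊕1⊕1⊕0⊕1⊕0⊕1⊕1⊕1⊕0⊕1⊕0 = 0
Overall=0, syndrome position=9 → double-bit error detected (uncorrectable).

double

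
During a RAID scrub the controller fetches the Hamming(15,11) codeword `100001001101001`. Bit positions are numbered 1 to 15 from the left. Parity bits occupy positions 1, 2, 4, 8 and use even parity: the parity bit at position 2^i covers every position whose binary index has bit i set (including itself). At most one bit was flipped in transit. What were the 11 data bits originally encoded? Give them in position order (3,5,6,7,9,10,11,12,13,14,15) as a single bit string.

00111101001

s1: b1⊕b3⊕b5⊕b7⊕b9⊕b11⊕b13⊕b15 = 1⊕0⊕0⊕0⊕1⊕0⊕0⊕1 = 1
s2: b2⊕b3⊕b6⊕b7⊕b10⊕b11⊕b14⊕b15 = 0⊕0⊕1⊕0⊕1⊕0⊕0⊕1 = 1
s4: b4⊕b5⊕b6⊕b7⊕b12⊕b13⊕b14⊕b15 = 0⊕0⊕1⊕0⊕1⊕0⊕0⊕1 = 1
s8: b8⊕b9⊕b10⊕b11⊕b12⊕b13⊕b14⊕b15 = 0⊕1⊕1⊕0⊕1⊕0⊕0⊕1 = 0
Syndrome (s8...s1) = 0111 → position 7.
Flip bit 7: corrected codeword = 100001101101001
Data bits at positions 3,5,6,7,9,10,11,12,13,14,15: 00111101001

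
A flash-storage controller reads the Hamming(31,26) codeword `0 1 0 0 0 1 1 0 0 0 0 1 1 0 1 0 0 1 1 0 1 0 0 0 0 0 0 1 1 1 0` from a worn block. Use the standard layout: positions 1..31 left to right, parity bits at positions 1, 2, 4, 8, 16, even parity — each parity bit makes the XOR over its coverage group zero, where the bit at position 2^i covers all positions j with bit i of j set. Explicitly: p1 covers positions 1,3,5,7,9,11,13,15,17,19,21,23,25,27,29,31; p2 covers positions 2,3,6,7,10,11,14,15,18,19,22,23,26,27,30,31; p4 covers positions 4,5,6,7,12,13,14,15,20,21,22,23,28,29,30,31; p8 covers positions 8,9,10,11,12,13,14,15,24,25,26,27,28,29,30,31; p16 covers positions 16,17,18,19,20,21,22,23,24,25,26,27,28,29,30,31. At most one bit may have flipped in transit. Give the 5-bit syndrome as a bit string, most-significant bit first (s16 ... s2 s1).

s1: b1⊕b3⊕b5⊕b7⊕b9⊕b11⊕b13⊕b15⊕b17⊕b19⊕b21⊕b23⊕b25⊕b27⊕b29⊕b31 = 0⊕0⊕0⊕1⊕0⊕0⊕1⊕1⊕0⊕1⊕1⊕0⊕0⊕0⊕1⊕0 = 0
s2: b2⊕b3⊕b6⊕b7⊕b10⊕b11⊕b14⊕b15⊕b18⊕b19⊕b22⊕b23⊕b26⊕b27⊕b30⊕b31 = 1⊕0⊕1⊕1⊕0⊕0⊕0⊕1⊕1⊕1⊕0⊕0⊕0⊕0⊕1⊕0 = 1
s4: b4⊕b5⊕b6⊕b7⊕b12⊕b13⊕b14⊕b15⊕b20⊕b21⊕b22⊕b23⊕b28⊕b29⊕b30⊕b31 = 0⊕0⊕1⊕1⊕1⊕1⊕0⊕1⊕0⊕1⊕0⊕0⊕1⊕1⊕1⊕0 = 1
s8: b8⊕b9⊕b10⊕b11⊕b12⊕b13⊕b14⊕b15⊕b24⊕b25⊕b26⊕b27⊕b28⊕b29⊕b30⊕b31 = 0⊕0⊕0⊕0⊕1⊕1⊕0⊕1⊕0⊕0⊕0⊕0⊕1⊕1⊕1⊕0 = 0
s16: b16⊕b17⊕b18⊕b19⊕b20⊕b21⊕b22⊕b23⊕b24⊕b25⊕b26⊕b27⊕b28⊕b29⊕b30⊕b31 = 0⊕0⊕1⊕1⊕0⊕1⊕0⊕0⊕0⊕0⊕0⊕0⊕1⊕1⊕1⊕0 = 0
Syndrome (s16...s1) = 00110 → position 6.

00110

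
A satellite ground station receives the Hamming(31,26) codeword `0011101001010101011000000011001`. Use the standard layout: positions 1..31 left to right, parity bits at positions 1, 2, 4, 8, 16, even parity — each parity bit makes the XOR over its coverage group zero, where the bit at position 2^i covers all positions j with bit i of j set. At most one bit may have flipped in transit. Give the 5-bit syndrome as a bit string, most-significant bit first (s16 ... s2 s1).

00100

s1: b1⊕b3⊕b5⊕b7⊕b9⊕b11⊕b13⊕b15⊕b17⊕b19⊕b21⊕b23⊕b25⊕b27⊕b29⊕b31 = 0⊕1⊕1⊕1⊕0⊕0⊕0⊕0⊕0⊕1⊕0⊕0⊕0⊕1⊕0⊕1 = 0
s2: b2⊕b3⊕b6⊕b7⊕b10⊕b11⊕b14⊕b15⊕b18⊕b19⊕b22⊕b23⊕b26⊕b27⊕b30⊕b31 = 0⊕1⊕0⊕1⊕1⊕0⊕1⊕0⊕1⊕1⊕0⊕0⊕0⊕1⊕0⊕1 = 0
s4: b4⊕b5⊕b6⊕b7⊕b12⊕b13⊕b14⊕b15⊕b20⊕b21⊕b22⊕b23⊕b28⊕b29⊕b30⊕b31 = 1⊕1⊕0⊕1⊕1⊕0⊕1⊕0⊕0⊕0⊕0⊕0⊕1⊕0⊕0⊕1 = 1
s8: b8⊕b9⊕b10⊕b11⊕b12⊕b13⊕b14⊕b15⊕b24⊕b25⊕b26⊕b27⊕b28⊕b29⊕b30⊕b31 = 0⊕0⊕1⊕0⊕1⊕0⊕1⊕0⊕0⊕0⊕0⊕1⊕1⊕0⊕0⊕1 = 0
s16: b16⊕b17⊕b18⊕b19⊕b20⊕b21⊕b22⊕b23⊕b24⊕b25⊕b26⊕b27⊕b28⊕b29⊕b30⊕b31 = 1⊕0⊕1⊕1⊕0⊕0⊕0⊕0⊕0⊕0⊕0⊕1⊕1⊕0⊕0⊕1 = 0
Syndrome (s16...s1) = 00100 → position 4.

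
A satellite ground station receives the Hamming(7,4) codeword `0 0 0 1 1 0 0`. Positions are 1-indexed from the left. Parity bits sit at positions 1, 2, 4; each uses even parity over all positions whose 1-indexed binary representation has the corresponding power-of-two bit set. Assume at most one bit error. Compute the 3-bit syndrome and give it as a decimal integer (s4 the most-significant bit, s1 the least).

s1: b1⊕b3⊕b5⊕b7 = 0⊕0⊕1⊕0 = 1
s2: b2⊕b3⊕b6⊕b7 = 0⊕0⊕0⊕0 = 0
s4: b4⊕b5⊕b6⊕b7 = 1⊕1⊕0⊕0 = 0
Syndrome (s4...s1) = 001 → position 1.

1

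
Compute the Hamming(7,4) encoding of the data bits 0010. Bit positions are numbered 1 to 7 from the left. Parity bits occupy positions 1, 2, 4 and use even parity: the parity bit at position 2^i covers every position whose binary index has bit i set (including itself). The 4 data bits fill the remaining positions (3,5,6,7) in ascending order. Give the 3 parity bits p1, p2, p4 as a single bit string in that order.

011

Place data bits at non-power-of-two positions: b3=0, b5=0, b6=1, b7=0.
p1 = XOR of data positions {3,5,7} = 0⊕0⊕0 = 0
p2 = XOR of data positions {3,6,7} = 0⊕1⊕0 = 1
p4 = XOR of data positions {5,6,7} = 0⊕1⊕0 = 1
Parity bits p1,p2,p4 = 011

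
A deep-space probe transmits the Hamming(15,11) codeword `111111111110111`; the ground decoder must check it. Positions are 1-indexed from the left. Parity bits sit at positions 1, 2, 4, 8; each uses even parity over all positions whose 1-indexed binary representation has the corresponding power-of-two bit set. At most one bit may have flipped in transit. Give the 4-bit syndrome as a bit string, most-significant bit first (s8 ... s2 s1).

1100

s1: b1⊕b3⊕b5⊕b7⊕b9⊕b11⊕b13⊕b15 = 1⊕1⊕1⊕1⊕1⊕1⊕1⊕1 = 0
s2: b2⊕b3⊕b6⊕b7⊕b10⊕b11⊕b14⊕b15 = 1⊕1⊕1⊕1⊕1⊕1⊕1⊕1 = 0
s4: b4⊕b5⊕b6⊕b7⊕b12⊕b13⊕b14⊕b15 = 1⊕1⊕1⊕1⊕0⊕1⊕1⊕1 = 1
s8: b8⊕b9⊕b10⊕b11⊕b12⊕b13⊕b14⊕b15 = 1⊕1⊕1⊕1⊕0⊕1⊕1⊕1 = 1
Syndrome (s8...s1) = 1100 → position 12.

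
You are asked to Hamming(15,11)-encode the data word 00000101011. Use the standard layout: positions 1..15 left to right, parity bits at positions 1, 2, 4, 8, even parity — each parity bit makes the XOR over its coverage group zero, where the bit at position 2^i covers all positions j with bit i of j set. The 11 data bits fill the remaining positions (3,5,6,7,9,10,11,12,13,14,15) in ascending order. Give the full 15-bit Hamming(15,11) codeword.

110100000101011

Place data bits at non-power-of-two positions: b3=0, b5=0, b6=0, b7=0, b9=0, b10=1, b11=0, b12=1, b13=0, b14=1, b15=1.
p1 = XOR of data positions {3,5,7,9,11,13,15} = 0⊕0⊕0⊕0⊕0⊕0⊕1 = 1
p2 = XOR of data positions {3,6,7,10,11,14,15} = 0⊕0⊕0⊕1⊕0⊕1⊕1 = 1
p4 = XOR of data positions {5,6,7,12,13,14,15} = 0⊕0⊕0⊕1⊕0⊕1⊕1 = 1
p8 = XOR of data positions {9,10,11,12,13,14,15} = 0⊕1⊕0⊕1⊕0⊕1⊕1 = 0
Codeword b1..b15 = 110100000101011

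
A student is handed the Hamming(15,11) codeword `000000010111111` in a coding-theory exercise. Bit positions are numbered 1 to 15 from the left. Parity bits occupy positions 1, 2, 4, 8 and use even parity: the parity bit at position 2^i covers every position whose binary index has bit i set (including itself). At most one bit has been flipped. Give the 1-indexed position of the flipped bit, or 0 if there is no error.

9

s1: b1⊕b3⊕b5⊕b7⊕b9⊕b11⊕b13⊕b15 = 0⊕0⊕0⊕0⊕0⊕1⊕1⊕1 = 1
s2: b2⊕b3⊕b6⊕b7⊕b10⊕b11⊕b14⊕b15 = 0⊕0⊕0⊕0⊕1⊕1⊕1⊕1 = 0
s4: b4⊕b5⊕b6⊕b7⊕b12⊕b13⊕b14⊕b15 = 0⊕0⊕0⊕0⊕1⊕1⊕1⊕1 = 0
s8: b8⊕b9⊕b10⊕b11⊕b12⊕b13⊕b14⊕b15 = 1⊕0⊕1⊕1⊕1⊕1⊕1⊕1 = 1
Syndrome (s8...s1) = 1001 → position 9.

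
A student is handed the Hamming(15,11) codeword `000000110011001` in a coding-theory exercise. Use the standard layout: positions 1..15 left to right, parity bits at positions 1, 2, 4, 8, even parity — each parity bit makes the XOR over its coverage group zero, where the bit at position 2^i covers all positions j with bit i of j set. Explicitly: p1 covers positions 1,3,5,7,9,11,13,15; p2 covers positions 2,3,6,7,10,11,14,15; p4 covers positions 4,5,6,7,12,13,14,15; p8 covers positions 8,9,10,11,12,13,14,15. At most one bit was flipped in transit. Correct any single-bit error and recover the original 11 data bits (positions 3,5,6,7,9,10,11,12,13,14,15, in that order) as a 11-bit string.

00000011001

s1: b1⊕b3⊕b5⊕b7⊕b9⊕b11⊕b13⊕b15 = 0⊕0⊕0⊕1⊕0⊕1⊕0⊕1 = 1
s2: b2⊕b3⊕b6⊕b7⊕b10⊕b11⊕b14⊕b15 = 0⊕0⊕0⊕1⊕0⊕1⊕0⊕1 = 1
s4: b4⊕b5⊕b6⊕b7⊕b12⊕b13⊕b14⊕b15 = 0⊕0⊕0⊕1⊕1⊕0⊕0⊕1 = 1
s8: b8⊕b9⊕b10⊕b11⊕b12⊕b13⊕b14⊕b15 = 1⊕0⊕0⊕1⊕1⊕0⊕0⊕1 = 0
Syndrome (s8...s1) = 0111 → position 7.
Flip bit 7: corrected codeword = 000000010011001
Data bits at positions 3,5,6,7,9,10,11,12,13,14,15: 00000011001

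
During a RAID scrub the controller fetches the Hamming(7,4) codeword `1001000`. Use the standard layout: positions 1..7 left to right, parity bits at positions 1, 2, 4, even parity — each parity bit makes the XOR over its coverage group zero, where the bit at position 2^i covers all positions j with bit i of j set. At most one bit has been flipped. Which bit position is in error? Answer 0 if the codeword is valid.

5

s1: b1⊕b3⊕b5⊕b7 = 1⊕0⊕0⊕0 = 1
s2: b2⊕b3⊕b6⊕b7 = 0⊕0⊕0⊕0 = 0
s4: b4⊕b5⊕b6⊕b7 = 1⊕0⊕0⊕0 = 1
Syndrome (s4...s1) = 101 → position 5.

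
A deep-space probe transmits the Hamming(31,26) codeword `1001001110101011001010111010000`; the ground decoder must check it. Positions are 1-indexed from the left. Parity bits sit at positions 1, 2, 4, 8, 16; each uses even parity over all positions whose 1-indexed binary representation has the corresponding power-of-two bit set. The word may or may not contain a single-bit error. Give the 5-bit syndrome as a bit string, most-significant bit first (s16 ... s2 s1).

s1: b1⊕b3⊕b5⊕b7⊕b9⊕b11⊕b13⊕b15⊕b17⊕b19⊕b21⊕b23⊕b25⊕b27⊕b29⊕b31 = 1⊕0⊕0⊕1⊕1⊕1⊕1⊕1⊕0⊕1⊕1⊕1⊕1⊕1⊕0⊕0 = 1
s2: b2⊕b3⊕b6⊕b7⊕b10⊕b11⊕b14⊕b15⊕b18⊕b19⊕b22⊕b23⊕b26⊕b27⊕b30⊕b31 = 0⊕0⊕0⊕1⊕0⊕1⊕0⊕1⊕0⊕1⊕0⊕1⊕0⊕1⊕0⊕0 = 0
s4: b4⊕b5⊕b6⊕b7⊕b12⊕b13⊕b14⊕b15⊕b20⊕b21⊕b22⊕b23⊕b28⊕b29⊕b30⊕b31 = 1⊕0⊕0⊕1⊕0⊕1⊕0⊕1⊕0⊕1⊕0⊕1⊕0⊕0⊕0⊕0 = 0
s8: b8⊕b9⊕b10⊕b11⊕b12⊕b13⊕b14⊕b15⊕b24⊕b25⊕b26⊕b27⊕b28⊕b29⊕b30⊕b31 = 1⊕1⊕0⊕1⊕0⊕1⊕0⊕1⊕1⊕1⊕0⊕1⊕0⊕0⊕0⊕0 = 0
s16: b16⊕b17⊕b18⊕b19⊕b20⊕b21⊕b22⊕b23⊕b24⊕b25⊕b26⊕b27⊕b28⊕b29⊕b30⊕b31 = 1⊕0⊕0⊕1⊕0⊕1⊕0⊕1⊕1⊕1⊕0⊕1⊕0⊕0⊕0⊕0 = 1
Syndrome (s16...s1) = 10001 → position 17.

10001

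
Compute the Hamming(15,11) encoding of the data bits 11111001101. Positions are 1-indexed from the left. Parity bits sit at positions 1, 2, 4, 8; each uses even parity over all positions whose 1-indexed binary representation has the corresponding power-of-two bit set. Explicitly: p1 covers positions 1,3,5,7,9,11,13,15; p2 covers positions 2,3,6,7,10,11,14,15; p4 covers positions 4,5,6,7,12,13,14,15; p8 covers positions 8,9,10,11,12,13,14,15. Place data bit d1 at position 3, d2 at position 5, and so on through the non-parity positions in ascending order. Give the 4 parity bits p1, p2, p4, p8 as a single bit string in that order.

0000

Place data bits at non-power-of-two positions: b3=1, b5=1, b6=1, b7=1, b9=1, b10=0, b11=0, b12=1, b13=1, b14=0, b15=1.
p1 = XOR of data positions {3,5,7,9,11,13,15} = 1⊕1⊕1⊕1⊕0⊕1⊕1 = 0
p2 = XOR of data positions {3,6,7,10,11,14,15} = 1⊕1⊕1⊕0⊕0⊕0⊕1 = 0
p4 = XOR of data positions {5,6,7,12,13,14,15} = 1⊕1⊕1⊕1⊕1⊕0⊕1 = 0
p8 = XOR of data positions {9,10,11,12,13,14,15} = 1⊕0⊕0⊕1⊕1⊕0⊕1 = 0
Parity bits p1,p2,p4,p8 = 0000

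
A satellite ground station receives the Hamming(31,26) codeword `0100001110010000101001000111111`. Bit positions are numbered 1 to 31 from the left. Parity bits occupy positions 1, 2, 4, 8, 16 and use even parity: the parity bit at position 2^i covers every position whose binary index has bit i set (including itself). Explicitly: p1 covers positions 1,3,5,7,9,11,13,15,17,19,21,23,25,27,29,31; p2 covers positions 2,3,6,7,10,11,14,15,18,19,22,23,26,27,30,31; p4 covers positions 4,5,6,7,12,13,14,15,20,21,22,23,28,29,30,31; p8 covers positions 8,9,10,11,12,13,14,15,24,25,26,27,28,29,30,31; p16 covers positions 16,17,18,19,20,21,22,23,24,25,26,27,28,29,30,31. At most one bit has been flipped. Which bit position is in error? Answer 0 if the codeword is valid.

29

s1: b1⊕b3⊕b5⊕b7⊕b9⊕b11⊕b13⊕b15⊕b17⊕b19⊕b21⊕b23⊕b25⊕b27⊕b29⊕b31 = 0⊕0⊕0⊕1⊕1⊕0⊕0⊕0⊕1⊕1⊕0⊕0⊕0⊕1⊕1⊕1 = 1
s2: b2⊕b3⊕b6⊕b7⊕b10⊕b11⊕b14⊕b15⊕b18⊕b19⊕b22⊕b23⊕b26⊕b27⊕b30⊕b31 = 1⊕0⊕0⊕1⊕0⊕0⊕0⊕0⊕0⊕1⊕1⊕0⊕1⊕1⊕1⊕1 = 0
s4: b4⊕b5⊕b6⊕b7⊕b12⊕b13⊕b14⊕b15⊕b20⊕b21⊕b22⊕b23⊕b28⊕b29⊕b30⊕b31 = 0⊕0⊕0⊕1⊕1⊕0⊕0⊕0⊕0⊕0⊕1⊕0⊕1⊕1⊕1⊕1 = 1
s8: b8⊕b9⊕b10⊕b11⊕b12⊕b13⊕b14⊕b15⊕b24⊕b25⊕b26⊕b27⊕b28⊕b29⊕b30⊕b31 = 1⊕1⊕0⊕0⊕1⊕0⊕0⊕0⊕0⊕0⊕1⊕1⊕1⊕1⊕1⊕1 = 1
s16: b16⊕b17⊕b18⊕b19⊕b20⊕b21⊕b22⊕b23⊕b24⊕b25⊕b26⊕b27⊕b28⊕b29⊕b30⊕b31 = 0⊕1⊕0⊕1⊕0⊕0⊕1⊕0⊕0⊕0⊕1⊕1⊕1⊕1⊕1⊕1 = 1
Syndrome (s16...s1) = 11101 → position 29.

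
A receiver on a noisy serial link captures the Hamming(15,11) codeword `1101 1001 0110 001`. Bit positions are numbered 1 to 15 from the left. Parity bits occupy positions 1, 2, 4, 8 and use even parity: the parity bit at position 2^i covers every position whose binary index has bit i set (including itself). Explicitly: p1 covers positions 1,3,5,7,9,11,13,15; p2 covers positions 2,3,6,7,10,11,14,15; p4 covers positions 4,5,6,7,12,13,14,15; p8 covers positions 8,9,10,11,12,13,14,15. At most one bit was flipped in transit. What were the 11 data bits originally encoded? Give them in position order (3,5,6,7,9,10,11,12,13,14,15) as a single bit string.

s1: b1⊕b3⊕b5⊕b7⊕b9⊕b11⊕b13⊕b15 = 1⊕0⊕1⊕0⊕0⊕1⊕0⊕1 = 0
s2: b2⊕b3⊕b6⊕b7⊕b10⊕b11⊕b14⊕b15 = 1⊕0⊕0⊕0⊕1⊕1⊕0⊕1 = 0
s4: b4⊕b5⊕b6⊕b7⊕b12⊕b13⊕b14⊕b15 = 1⊕1⊕0⊕0⊕0⊕0⊕0⊕1 = 1
s8: b8⊕b9⊕b10⊕b11⊕b12⊕b13⊕b14⊕b15 = 1⊕0⊕1⊕1⊕0⊕0⊕0⊕1 = 0
Syndrome (s8...s1) = 0100 → position 4.
Flip bit 4: corrected codeword = 110010010110001
Data bits at positions 3,5,6,7,9,10,11,12,13,14,15: 01000110001

01000110001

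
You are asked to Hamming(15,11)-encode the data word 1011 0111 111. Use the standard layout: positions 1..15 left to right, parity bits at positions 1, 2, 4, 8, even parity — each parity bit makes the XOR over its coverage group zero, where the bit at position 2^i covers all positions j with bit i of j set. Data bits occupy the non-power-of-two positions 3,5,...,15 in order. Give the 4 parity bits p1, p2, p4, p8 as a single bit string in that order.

Place data bits at non-power-of-two positions: b3=1, b5=0, b6=1, b7=1, b9=0, b10=1, b11=1, b12=1, b13=1, b14=1, b15=1.
p1 = XOR of data positions {3,5,7,9,11,13,15} = 1⊕0⊕1⊕0⊕1⊕1⊕1 = 1
p2 = XOR of data positions {3,6,7,10,11,14,15} = 1⊕1⊕1⊕1⊕1⊕1⊕1 = 1
p4 = XOR of data positions {5,6,7,12,13,14,15} = 0⊕1⊕1⊕1⊕1⊕1⊕1 = 0
p8 = XOR of data positions {9,10,11,12,13,14,15} = 0⊕1⊕1⊕1⊕1⊕1⊕1 = 0
Parity bits p1,p2,p4,p8 = 1100

1100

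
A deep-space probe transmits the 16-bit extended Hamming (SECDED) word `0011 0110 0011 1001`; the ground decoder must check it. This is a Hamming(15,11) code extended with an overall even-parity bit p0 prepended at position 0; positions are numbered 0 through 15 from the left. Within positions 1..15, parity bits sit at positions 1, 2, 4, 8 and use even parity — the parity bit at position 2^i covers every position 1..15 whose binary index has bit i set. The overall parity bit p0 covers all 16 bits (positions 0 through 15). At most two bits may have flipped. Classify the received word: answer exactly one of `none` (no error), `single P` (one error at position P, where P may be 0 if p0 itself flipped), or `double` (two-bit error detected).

none

s1: b1⊕b3⊕b5⊕b7⊕b9⊕b11⊕b13⊕b15 = 0⊕1⊕1⊕0⊕0⊕1⊕0⊕1 = 0
s2: b2⊕b3⊕b6⊕b7⊕b10⊕b11⊕b14⊕b15 = 1⊕1⊕1⊕0⊕1⊕1⊕0⊕1 = 0
s4: b4⊕b5⊕b6⊕b7⊕b12⊕b13⊕b14⊕b15 = 0⊕1⊕1⊕0⊕1⊕0⊕0⊕1 = 0
s8: b8⊕b9⊕b10⊕b11⊕b12⊕b13⊕b14⊕b15 = 0⊕0⊕1⊕1⊕1⊕0⊕0⊕1 = 0
Syndrome (s8...s1) = 0000 → position 0 (no error).
Overall parity (XOR of all 16 bits, including p0): 0⊕0⊕1⊕1⊕0⊕1⊕1⊕0⊕0⊕0⊕1⊕1⊕1⊕0⊕0⊕1 = 0
Overall=0, syndrome position=0 → no error.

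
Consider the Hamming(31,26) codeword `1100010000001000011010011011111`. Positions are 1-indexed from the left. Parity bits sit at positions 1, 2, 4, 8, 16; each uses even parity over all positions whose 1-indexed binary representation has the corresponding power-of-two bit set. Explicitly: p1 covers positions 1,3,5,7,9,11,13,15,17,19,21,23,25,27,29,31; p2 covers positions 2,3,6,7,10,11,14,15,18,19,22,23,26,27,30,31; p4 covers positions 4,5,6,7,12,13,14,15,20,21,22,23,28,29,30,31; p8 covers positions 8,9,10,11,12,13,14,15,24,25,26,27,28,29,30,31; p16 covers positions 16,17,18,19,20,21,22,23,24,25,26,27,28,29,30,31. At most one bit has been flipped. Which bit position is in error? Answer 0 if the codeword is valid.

6

s1: b1⊕b3⊕b5⊕b7⊕b9⊕b11⊕b13⊕b15⊕b17⊕b19⊕b21⊕b23⊕b25⊕b27⊕b29⊕b31 = 1⊕0⊕0⊕0⊕0⊕0⊕1⊕0⊕0⊕1⊕1⊕0⊕1⊕1⊕1⊕1 = 0
s2: b2⊕b3⊕b6⊕b7⊕b10⊕b11⊕b14⊕b15⊕b18⊕b19⊕b22⊕b23⊕b26⊕b27⊕b30⊕b31 = 1⊕0⊕1⊕0⊕0⊕0⊕0⊕0⊕1⊕1⊕0⊕0⊕0⊕1⊕1⊕1 = 1
s4: b4⊕b5⊕b6⊕b7⊕b12⊕b13⊕b14⊕b15⊕b20⊕b21⊕b22⊕b23⊕b28⊕b29⊕b30⊕b31 = 0⊕0⊕1⊕0⊕0⊕1⊕0⊕0⊕0⊕1⊕0⊕0⊕1⊕1⊕1⊕1 = 1
s8: b8⊕b9⊕b10⊕b11⊕b12⊕b13⊕b14⊕b15⊕b24⊕b25⊕b26⊕b27⊕b28⊕b29⊕b30⊕b31 = 0⊕0⊕0⊕0⊕0⊕1⊕0⊕0⊕1⊕1⊕0⊕1⊕1⊕1⊕1⊕1 = 0
s16: b16⊕b17⊕b18⊕b19⊕b20⊕b21⊕b22⊕b23⊕b24⊕b25⊕b26⊕b27⊕b28⊕b29⊕b30⊕b31 = 0⊕0⊕1⊕1⊕0⊕1⊕0⊕0⊕1⊕1⊕0⊕1⊕1⊕1⊕1⊕1 = 0
Syndrome (s16...s1) = 00110 → position 6.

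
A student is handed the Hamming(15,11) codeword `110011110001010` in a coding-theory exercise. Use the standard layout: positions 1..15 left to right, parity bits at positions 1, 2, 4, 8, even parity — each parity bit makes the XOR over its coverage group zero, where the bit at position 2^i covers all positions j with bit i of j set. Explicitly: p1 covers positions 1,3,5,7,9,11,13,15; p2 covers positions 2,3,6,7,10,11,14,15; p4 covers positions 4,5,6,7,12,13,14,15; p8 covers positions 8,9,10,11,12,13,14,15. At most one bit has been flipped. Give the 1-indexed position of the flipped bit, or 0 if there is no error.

s1: b1⊕b3⊕b5⊕b7⊕b9⊕b11⊕b13⊕b15 = 1⊕0⊕1⊕1⊕0⊕0⊕0⊕0 = 1
s2: b2⊕b3⊕b6⊕b7⊕b10⊕b11⊕b14⊕b15 = 1⊕0⊕1⊕1⊕0⊕0⊕1⊕0 = 0
s4: b4⊕b5⊕b6⊕b7⊕b12⊕b13⊕b14⊕b15 = 0⊕1⊕1⊕1⊕1⊕0⊕1⊕0 = 1
s8: b8⊕b9⊕b10⊕b11⊕b12⊕b13⊕b14⊕b15 = 1⊕0⊕0⊕0⊕1⊕0⊕1⊕0 = 1
Syndrome (s8...s1) = 1101 → position 13.

13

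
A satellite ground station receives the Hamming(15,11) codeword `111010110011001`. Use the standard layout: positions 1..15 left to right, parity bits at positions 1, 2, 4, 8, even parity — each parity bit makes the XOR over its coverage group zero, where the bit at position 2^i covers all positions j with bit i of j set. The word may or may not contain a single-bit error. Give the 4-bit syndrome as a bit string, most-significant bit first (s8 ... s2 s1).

s1: b1⊕b3⊕b5⊕b7⊕b9⊕b11⊕b13⊕b15 = 1⊕1⊕1⊕1⊕0⊕1⊕0⊕1 = 0
s2: b2⊕b3⊕b6⊕b7⊕b10⊕b11⊕b14⊕b15 = 1⊕1⊕0⊕1⊕0⊕1⊕0⊕1 = 1
s4: b4⊕b5⊕b6⊕b7⊕b12⊕b13⊕b14⊕b15 = 0⊕1⊕0⊕1⊕1⊕0⊕0⊕1 = 0
s8: b8⊕b9⊕b10⊕b11⊕b12⊕b13⊕b14⊕b15 = 1⊕0⊕0⊕1⊕1⊕0⊕0⊕1 = 0
Syndrome (s8...s1) = 0010 → position 2.

0010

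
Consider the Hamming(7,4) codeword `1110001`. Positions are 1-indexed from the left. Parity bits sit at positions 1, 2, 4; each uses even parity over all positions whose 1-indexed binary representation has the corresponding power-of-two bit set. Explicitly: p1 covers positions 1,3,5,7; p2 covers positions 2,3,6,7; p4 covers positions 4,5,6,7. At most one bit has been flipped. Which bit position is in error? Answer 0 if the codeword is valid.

s1: b1⊕b3⊕b5⊕b7 = 1⊕1⊕0⊕1 = 1
s2: b2⊕b3⊕b6⊕b7 = 1⊕1⊕0⊕1 = 1
s4: b4⊕b5⊕b6⊕b7 = 0⊕0⊕0⊕1 = 1
Syndrome (s4...s1) = 111 → position 7.

7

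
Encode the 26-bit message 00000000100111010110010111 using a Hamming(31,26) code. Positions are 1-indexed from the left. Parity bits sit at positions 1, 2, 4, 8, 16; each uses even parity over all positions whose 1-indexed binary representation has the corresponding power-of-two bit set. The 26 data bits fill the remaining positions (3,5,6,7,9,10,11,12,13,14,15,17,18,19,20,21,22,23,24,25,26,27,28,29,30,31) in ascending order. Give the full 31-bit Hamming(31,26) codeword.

Place data bits at non-power-of-two positions: b3=0, b5=0, b6=0, b7=0, b9=0, b10=0, b11=0, b12=0, b13=1, b14=0, b15=0, b17=1, b18=1, b19=1, b20=0, b21=1, b22=0, b23=1, b24=1, b25=0, b26=0, b27=1, b28=0, b29=1, b30=1, b31=1.
p1 = XOR of data positions {3,5,7,9,11,13,15,17,19,21,23,25,27,29,31} = 0⊕0⊕0⊕0⊕0⊕1⊕0⊕1⊕1⊕1⊕1⊕0⊕1⊕1⊕1 = 0
p2 = XOR of data positions {3,6,7,10,11,14,15,18,19,22,23,26,27,30,31} = 0⊕0⊕0⊕0⊕0⊕0⊕0⊕1⊕1⊕0⊕1⊕0⊕1⊕1⊕1 = 0
p4 = XOR of data positions {5,6,7,12,13,14,15,20,21,22,23,28,29,30,31} = 0⊕0⊕0⊕0⊕1⊕0⊕0⊕0⊕1⊕0⊕1⊕0⊕1⊕1⊕1 = 0
p8 = XOR of data positions {9,10,11,12,13,14,15,24,25,26,27,28,29,30,31} = 0⊕0⊕0⊕0⊕1⊕0⊕0⊕1⊕0⊕0⊕1⊕0⊕1⊕1⊕1 = 0
p16 = XOR of data positions {17,18,19,20,21,22,23,24,25,26,27,28,29,30,31} = 1⊕1⊕1⊕0⊕1⊕0⊕1⊕1⊕0⊕0⊕1⊕0⊕1⊕1⊕1 = 0
Codeword b1..b31 = 0000000000001000111010110010111

0000000000001000111010110010111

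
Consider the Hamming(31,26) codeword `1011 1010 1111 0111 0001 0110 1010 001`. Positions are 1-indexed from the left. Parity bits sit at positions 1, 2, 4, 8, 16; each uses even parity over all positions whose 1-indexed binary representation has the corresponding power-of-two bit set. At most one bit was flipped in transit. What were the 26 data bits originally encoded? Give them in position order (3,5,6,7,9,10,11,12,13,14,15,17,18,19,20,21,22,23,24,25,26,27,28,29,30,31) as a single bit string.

s1: b1⊕b3⊕b5⊕b7⊕b9⊕b11⊕b13⊕b15⊕b17⊕b19⊕b21⊕b23⊕b25⊕b27⊕b29⊕b31 = 1⊕1⊕1⊕1⊕1⊕1⊕0⊕1⊕0⊕0⊕0⊕1⊕1⊕1⊕0⊕1 = 1
s2: b2⊕b3⊕b6⊕b7⊕b10⊕b11⊕b14⊕b15⊕b18⊕b19⊕b22⊕b23⊕b26⊕b27⊕b30⊕b31 = 0⊕1⊕0⊕1⊕1⊕1⊕1⊕1⊕0⊕0⊕1⊕1⊕0⊕1⊕0⊕1 = 0
s4: b4⊕b5⊕b6⊕b7⊕b12⊕b13⊕b14⊕b15⊕b20⊕b21⊕b22⊕b23⊕b28⊕b29⊕b30⊕b31 = 1⊕1⊕0⊕1⊕1⊕0⊕1⊕1⊕1⊕0⊕1⊕1⊕0⊕0⊕0⊕1 = 0
s8: b8⊕b9⊕b10⊕b11⊕b12⊕b13⊕b14⊕b15⊕b24⊕b25⊕b26⊕b27⊕b28⊕b29⊕b30⊕b31 = 0⊕1⊕1⊕1⊕1⊕0⊕1⊕1⊕0⊕1⊕0⊕1⊕0⊕0⊕0⊕1 = 1
s16: b16⊕b17⊕b18⊕b19⊕b20⊕b21⊕b22⊕b23⊕b24⊕b25⊕b26⊕b27⊕b28⊕b29⊕b30⊕b31 = 1⊕0⊕0⊕0⊕1⊕0⊕1⊕1⊕0⊕1⊕0⊕1⊕0⊕0⊕0⊕1 = 1
Syndrome (s16...s1) = 11001 → position 25.
Flip bit 25: corrected codeword = 1011101011110111000101100010001
Data bits at positions 3,5,6,7,9,10,11,12,13,14,15,17,18,19,20,21,22,23,24,25,26,27,28,29,30,31: 11011111011000101100010001

11011111011000101100010001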